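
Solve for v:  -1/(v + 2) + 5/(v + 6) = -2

Multiply both sides by (v + 2)(v + 6):
-(v + 6) + 5(v + 2) = -2(v + 2)(v + 6).
Expand and collect terms: -2v² - 20v - 28 = 0.
By the quadratic formula, v = (20 ± √176) / -4, so v ≈ -8.3166 or v ≈ -1.6834.
Neither value makes a denominator zero (v ≠ -2, v ≠ -6), so both are valid.

v = -8.3166 or v = -1.6834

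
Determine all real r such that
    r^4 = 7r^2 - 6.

r = -2.4495 or r = -1 or r = 1 or r = 2.4495

Let u = r^2. The equation becomes u^2 - 7u + 6 = 0.
Factor: (u - 6)(u - 1) = 0, so u = 6 or u = 1.
r^2 = 6 gives r = +/-sqrt(6) ~= +/-2.4495.
r^2 = 1 gives r = +/-1.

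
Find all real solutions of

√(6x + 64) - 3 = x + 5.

Isolate the radical: √(6x + 64) = x + 8.
Square both sides: 6x + 64 = (x + 8)².
Expand and rearrange: x² + 10x = 0.
Solving gives x = 0 or x = -10.
Check each candidate in the original equation:
  x = 0: √(64) = 8, while x + 8 = 8 — valid.
  x = -10: √(4) = 2, while x + 8 = -2 — extraneous.

x = 0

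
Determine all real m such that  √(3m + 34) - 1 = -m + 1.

m = -3

Isolate the radical: √(3m + 34) = -m + 2.
Square both sides: 3m + 34 = (-m + 2)².
Expand and rearrange: m² - 7m - 30 = 0.
Solving gives m = 10 or m = -3.
Check each candidate in the original equation:
  m = 10: √(64) = 8, while -m + 2 = -8 — extraneous.
  m = -3: √(25) = 5, while -m + 2 = 5 — valid.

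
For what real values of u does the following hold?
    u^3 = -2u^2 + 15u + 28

u = -4 or u = -1.8284 or u = 3.8284

Rearrange: u^3 + 2u^2 - 15u - 28 = 0.
Possible rational roots are divisors of -28. Testing u = -4 gives 0, so (u + 4) is a factor.
Divide: u^3 + 2u^2 - 15u - 28 = (u + 4)(u^2 - 2u - 7).
Apply the quadratic formula to u^2 - 2u - 7 = 0: u = (2 +/- sqrt(32))/2, i.e. u ~= 3.8284 or u ~= -1.8284.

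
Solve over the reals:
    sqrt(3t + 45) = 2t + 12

Square both sides: 3t + 45 = (2t + 12)^2.
Expand and rearrange: 4t^2 + 45t + 99 = 0.
Solving gives t = -3 or t = -8.25.
Check each candidate in the original equation:
  t = -3: sqrt(36) = 6, while 2t + 12 = 6 — valid.
  t = -8.25: sqrt(20.25) = 4.5, while 2t + 12 = -4.5 — extraneous.

t = -3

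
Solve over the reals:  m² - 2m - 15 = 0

Factor: (m - 5)(m + 3) = 0.
So m = 5 or m = -3.

m = -3 or m = 5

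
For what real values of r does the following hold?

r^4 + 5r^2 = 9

r = -1.1854 or r = 1.1854

Let u = r^2. The equation becomes u^2 + 5u - 9 = 0.
By the quadratic formula, u = -5/2 + sqrt(61)/2 or u = -sqrt(61)/2 - 5/2.
r^2 = -5/2 + sqrt(61)/2 gives r = +/-sqrt(-5/2 + sqrt(61)/2) ~= +/-1.1854.
r^2 = -sqrt(61)/2 - 5/2 < 0 has no real solution.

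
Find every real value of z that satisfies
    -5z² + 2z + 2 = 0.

z = -0.4633 or z = 0.8633

Discriminant: (2)² − 4·(-5)·2 = 44.
Quadratic formula: z = (-2 ± √44) / (-10).
So z = 1/5 - √(11)/5 ≈ -0.4633 or z = 1/5 + √(11)/5 ≈ 0.8633.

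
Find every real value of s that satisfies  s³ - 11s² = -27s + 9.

Rearrange: s³ - 11s² + 27s - 9 = 0.
Possible rational roots are divisors of -9. Testing s = 3 gives 0, so (s - 3) is a factor.
Divide: s³ - 11s² + 27s - 9 = (s - 3)(s² - 8s + 3).
Apply the quadratic formula to s² - 8s + 3 = 0: s = (8 ± √52)/2, i.e. s ≈ 7.6056 or s ≈ 0.3944.

s = 0.3944 or s = 3 or s = 7.6056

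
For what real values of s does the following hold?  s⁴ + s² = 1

s = -0.7862 or s = 0.7862

Let u = s². The equation becomes u² + u - 1 = 0.
By the quadratic formula, u = -1/2 + √(5)/2 or u = -√(5)/2 - 1/2.
s² = -1/2 + √(5)/2 gives s = ±√(-1/2 + √(5)/2) ≈ ±0.7862.
s² = -√(5)/2 - 1/2 < 0 has no real solution.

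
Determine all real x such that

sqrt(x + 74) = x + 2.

x = 7

Square both sides: x + 74 = (x + 2)^2.
Expand and rearrange: x^2 + 3x - 70 = 0.
Solving gives x = 7 or x = -10.
Check each candidate in the original equation:
  x = 7: sqrt(81) = 9, while x + 2 = 9 — valid.
  x = -10: sqrt(64) = 8, while x + 2 = -8 — extraneous.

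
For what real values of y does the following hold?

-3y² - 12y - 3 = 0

Discriminant: (-12)² − 4·(-3)·(-3) = 108.
Quadratic formula: y = (12 ± √108) / (-6).
So y = -2 - √(3) ≈ -3.7321 or y = -2 + √(3) ≈ -0.2679.

y = -3.7321 or y = -0.2679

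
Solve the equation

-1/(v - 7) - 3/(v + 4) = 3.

Multiply both sides by (v - 7)(v + 4):
-(v + 4) - 3(v - 7) = 3(v - 7)(v + 4).
Expand and collect terms: 3v² - 5v - 101 = 0.
By the quadratic formula, v = (5 ± √1237) / 6, so v ≈ 6.6952 or v ≈ -5.0285.
Neither value makes a denominator zero (v ≠ 7, v ≠ -4), so both are valid.

v = -5.0285 or v = 6.6952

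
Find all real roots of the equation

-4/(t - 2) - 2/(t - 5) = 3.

t = 0.4384 or t = 4.5616

Multiply both sides by (t - 2)(t - 5):
-4(t - 5) - 2(t - 2) = 3(t - 2)(t - 5).
Expand and collect terms: 3t^2 - 15t + 6 = 0.
By the quadratic formula, t = (15 +/- sqrt(153)) / 6, so t ~= 4.5616 or t ~= 0.4384.
Neither value makes a denominator zero (t != 2, t != 5), so both are valid.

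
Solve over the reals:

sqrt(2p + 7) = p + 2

Square both sides: 2p + 7 = (p + 2)^2.
Expand and rearrange: p^2 + 2p - 3 = 0.
Solving gives p = 1 or p = -3.
Check each candidate in the original equation:
  p = 1: sqrt(9) = 3, while p + 2 = 3 — valid.
  p = -3: sqrt(1) = 1, while p + 2 = -1 — extraneous.

p = 1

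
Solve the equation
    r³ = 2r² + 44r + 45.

r = -5 or r = -1.1098 or r = 8.1098

Rearrange: r³ - 2r² - 44r - 45 = 0.
Possible rational roots are divisors of -45. Testing r = -5 gives 0, so (r + 5) is a factor.
Divide: r³ - 2r² - 44r - 45 = (r + 5)(r² - 7r - 9).
Apply the quadratic formula to r² - 7r - 9 = 0: r = (7 ± √85)/2, i.e. r ≈ 8.1098 or r ≈ -1.1098.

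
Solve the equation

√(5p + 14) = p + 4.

Square both sides: 5p + 14 = (p + 4)².
Expand and rearrange: p² + 3p + 2 = 0.
Solving gives p = -1 or p = -2.
Check each candidate in the original equation:
  p = -1: √(9) = 3, while p + 4 = 3 — valid.
  p = -2: √(4) = 2, while p + 4 = 2 — valid.

p = -2 or p = -1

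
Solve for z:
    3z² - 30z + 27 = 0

Factor: 3(z - 9)(z - 1) = 0.
So z = 9 or z = 1.

z = 1 or z = 9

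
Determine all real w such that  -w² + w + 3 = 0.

w = -1.3028 or w = 2.3028

Discriminant: (1)² − 4·(-1)·3 = 13.
Quadratic formula: w = (-1 ± √13) / (-2).
So w = 1/2 - √(13)/2 ≈ -1.3028 or w = 1/2 + √(13)/2 ≈ 2.3028.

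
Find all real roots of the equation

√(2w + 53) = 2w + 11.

Square both sides: 2w + 53 = (2w + 11)².
Expand and rearrange: 4w² + 42w + 68 = 0.
Solving gives w = -2 or w = -8.5.
Check each candidate in the original equation:
  w = -2: √(49) = 7, while 2w + 11 = 7 — valid.
  w = -8.5: √(36) = 6, while 2w + 11 = -6 — extraneous.

w = -2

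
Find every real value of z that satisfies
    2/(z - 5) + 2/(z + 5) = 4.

z = -4.5249 or z = 5.5249

Multiply both sides by (z - 5)(z + 5):
2(z + 5) + 2(z - 5) = 4(z - 5)(z + 5).
Expand and collect terms: 4z² - 4z - 100 = 0.
By the quadratic formula, z = (4 ± √1616) / 8, so z ≈ 5.5249 or z ≈ -4.5249.
Neither value makes a denominator zero (z ≠ 5, z ≠ -5), so both are valid.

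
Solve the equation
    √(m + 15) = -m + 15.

m = 10

Square both sides: m + 15 = (-m + 15)².
Expand and rearrange: m² - 31m + 210 = 0.
Solving gives m = 21 or m = 10.
Check each candidate in the original equation:
  m = 21: √(36) = 6, while -m + 15 = -6 — extraneous.
  m = 10: √(25) = 5, while -m + 15 = 5 — valid.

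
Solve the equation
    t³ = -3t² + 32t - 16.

t = -7.5311 or t = 0.5311 or t = 4

Rearrange: t³ + 3t² - 32t + 16 = 0.
Possible rational roots are divisors of 16. Testing t = 4 gives 0, so (t - 4) is a factor.
Divide: t³ + 3t² - 32t + 16 = (t - 4)(t² + 7t - 4).
Apply the quadratic formula to t² + 7t - 4 = 0: t = (-7 ± √65)/2, i.e. t ≈ 0.5311 or t ≈ -7.5311.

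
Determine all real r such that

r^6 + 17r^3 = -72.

r = -2.0801 or r = -2

Let u = r^3. The equation becomes u^2 + 17u + 72 = 0.
Factor: (u + 9)(u + 8) = 0, so u = -9 or u = -8.
r^3 = -9 gives r = -(9)^(1/3) ~= -2.0801.
r^3 = -8 gives r = -2.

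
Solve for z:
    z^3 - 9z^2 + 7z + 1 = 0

Possible rational roots are divisors of 1. Testing z = 1 gives 0, so (z - 1) is a factor.
Divide: z^3 - 9z^2 + 7z + 1 = (z - 1)(z^2 - 8z - 1).
Apply the quadratic formula to z^2 - 8z - 1 = 0: z = (8 +/- sqrt(68))/2, i.e. z ~= 8.1231 or z ~= -0.1231.

z = -0.1231 or z = 1 or z = 8.1231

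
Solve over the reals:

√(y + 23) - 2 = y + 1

Isolate the radical: √(y + 23) = y + 3.
Square both sides: y + 23 = (y + 3)².
Expand and rearrange: y² + 5y - 14 = 0.
Solving gives y = 2 or y = -7.
Check each candidate in the original equation:
  y = 2: √(25) = 5, while y + 3 = 5 — valid.
  y = -7: √(16) = 4, while y + 3 = -4 — extraneous.

y = 2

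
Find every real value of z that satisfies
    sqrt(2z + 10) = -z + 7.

Square both sides: 2z + 10 = (-z + 7)^2.
Expand and rearrange: z^2 - 16z + 39 = 0.
Solving gives z = 13 or z = 3.
Check each candidate in the original equation:
  z = 13: sqrt(36) = 6, while -z + 7 = -6 — extraneous.
  z = 3: sqrt(16) = 4, while -z + 7 = 4 — valid.

z = 3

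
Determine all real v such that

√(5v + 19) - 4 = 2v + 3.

Isolate the radical: √(5v + 19) = 2v + 7.
Square both sides: 5v + 19 = (2v + 7)².
Expand and rearrange: 4v² + 23v + 30 = 0.
Solving gives v = -2 or v = -3.75.
Check each candidate in the original equation:
  v = -2: √(9) = 3, while 2v + 7 = 3 — valid.
  v = -3.75: √(0.25) = 0.5, while 2v + 7 = -0.5 — extraneous.

v = -2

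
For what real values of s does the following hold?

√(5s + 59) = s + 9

Square both sides: 5s + 59 = (s + 9)².
Expand and rearrange: s² + 13s + 22 = 0.
Solving gives s = -2 or s = -11.
Check each candidate in the original equation:
  s = -2: √(49) = 7, while s + 9 = 7 — valid.
  s = -11: √(4) = 2, while s + 9 = -2 — extraneous.

s = -2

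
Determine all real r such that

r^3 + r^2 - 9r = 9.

r = -3 or r = -1 or r = 3

Rearrange: r^3 + r^2 - 9r - 9 = 0.
Possible rational roots are divisors of -9. Testing r = -1 gives 0, so (r + 1) is a factor.
Divide: r^3 + r^2 - 9r - 9 = (r + 1)(r^2 - 9).
Factor the quadratic: r = 3 or r = -3.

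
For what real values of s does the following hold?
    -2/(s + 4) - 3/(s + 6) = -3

s = -5.3333 or s = -3

Multiply both sides by (s + 4)(s + 6):
-2(s + 6) - 3(s + 4) = -3(s + 4)(s + 6).
Expand and collect terms: -3s^2 - 25s - 48 = 0.
Factor or apply the quadratic formula: s = -5.3333 or s = -3.
Neither value makes a denominator zero (s != -4, s != -6), so both are valid.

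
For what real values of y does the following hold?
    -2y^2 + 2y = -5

y = -1.1583 or y = 2.1583

Rearrange to standard form: -2y^2 + 2y + 5 = 0.
Discriminant: (2)^2 - 4*(-2)*5 = 44.
Quadratic formula: y = (-2 +/- sqrt(44)) / (-4).
So y = 1/2 - sqrt(11)/2 ~= -1.1583 or y = 1/2 + sqrt(11)/2 ~= 2.1583.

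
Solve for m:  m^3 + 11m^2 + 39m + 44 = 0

Possible rational roots are divisors of 44. Testing m = -4 gives 0, so (m + 4) is a factor.
Divide: m^3 + 11m^2 + 39m + 44 = (m + 4)(m^2 + 7m + 11).
Apply the quadratic formula to m^2 + 7m + 11 = 0: m = (-7 +/- sqrt(5))/2, i.e. m ~= -2.382 or m ~= -4.618.

m = -4.618 or m = -4 or m = -2.382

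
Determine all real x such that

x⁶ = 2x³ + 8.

Let u = x³. The equation becomes u² - 2u - 8 = 0.
Factor: (u + 2)(u - 4) = 0, so u = -2 or u = 4.
x³ = -2 gives x = -∛(2) ≈ -1.2599.
x³ = 4 gives x = ∛(4) ≈ 1.5874.

x = -1.2599 or x = 1.5874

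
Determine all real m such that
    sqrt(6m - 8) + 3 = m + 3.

m = 2 or m = 4

Isolate the radical: sqrt(6m - 8) = m.
Square both sides: 6m - 8 = (m)^2.
Expand and rearrange: m^2 - 6m + 8 = 0.
Solving gives m = 4 or m = 2.
Check each candidate in the original equation:
  m = 4: sqrt(16) = 4, while m = 4 — valid.
  m = 2: sqrt(4) = 2, while m = 2 — valid.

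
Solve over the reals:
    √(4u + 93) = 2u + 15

Square both sides: 4u + 93 = (2u + 15)².
Expand and rearrange: 4u² + 56u + 132 = 0.
Solving gives u = -3 or u = -11.
Check each candidate in the original equation:
  u = -3: √(81) = 9, while 2u + 15 = 9 — valid.
  u = -11: √(49) = 7, while 2u + 15 = -7 — extraneous.

u = -3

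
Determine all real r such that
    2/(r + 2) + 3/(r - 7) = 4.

r = -1.5404 or r = 7.7904

Multiply both sides by (r + 2)(r - 7):
2(r - 7) + 3(r + 2) = 4(r + 2)(r - 7).
Expand and collect terms: 4r^2 - 25r - 48 = 0.
By the quadratic formula, r = (25 +/- sqrt(1393)) / 8, so r ~= 7.7904 or r ~= -1.5404.
Neither value makes a denominator zero (r != -2, r != 7), so both are valid.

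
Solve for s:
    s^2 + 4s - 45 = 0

Factor: (s + 9)(s - 5) = 0.
So s = -9 or s = 5.

s = -9 or s = 5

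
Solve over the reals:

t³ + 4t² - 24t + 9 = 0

Possible rational roots are divisors of 9. Testing t = 3 gives 0, so (t - 3) is a factor.
Divide: t³ + 4t² - 24t + 9 = (t - 3)(t² + 7t - 3).
Apply the quadratic formula to t² + 7t - 3 = 0: t = (-7 ± √61)/2, i.e. t ≈ 0.4051 or t ≈ -7.4051.

t = -7.4051 or t = 0.4051 or t = 3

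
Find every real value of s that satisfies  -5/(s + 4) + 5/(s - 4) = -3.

Multiply both sides by (s + 4)(s - 4):
-5(s - 4) + 5(s + 4) = -3(s + 4)(s - 4).
Expand and collect terms: -3s² + 8 = 0.
By the quadratic formula, s = (0 ± √96) / -6, so s ≈ -1.633 or s ≈ 1.633.
Neither value makes a denominator zero (s ≠ -4, s ≠ 4), so both are valid.

s = -1.633 or s = 1.633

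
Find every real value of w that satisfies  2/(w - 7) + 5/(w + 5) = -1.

w = -10.6394 or w = 5.6394

Multiply both sides by (w - 7)(w + 5):
2(w + 5) + 5(w - 7) = -(w - 7)(w + 5).
Expand and collect terms: -w^2 - 5w + 60 = 0.
By the quadratic formula, w = (5 +/- sqrt(265)) / -2, so w ~= -10.6394 or w ~= 5.6394.
Neither value makes a denominator zero (w != 7, w != -5), so both are valid.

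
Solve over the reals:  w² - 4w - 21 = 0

Factor: (w - 7)(w + 3) = 0.
So w = 7 or w = -3.

w = -3 or w = 7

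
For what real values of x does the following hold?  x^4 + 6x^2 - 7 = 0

x = -1 or x = 1

Let u = x^2. The equation becomes u^2 + 6u - 7 = 0.
Factor: (u + 7)(u - 1) = 0, so u = -7 or u = 1.
x^2 = -7 < 0 has no real solution.
x^2 = 1 gives x = +/-1.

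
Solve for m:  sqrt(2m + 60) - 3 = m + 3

m = 2

Isolate the radical: sqrt(2m + 60) = m + 6.
Square both sides: 2m + 60 = (m + 6)^2.
Expand and rearrange: m^2 + 10m - 24 = 0.
Solving gives m = 2 or m = -12.
Check each candidate in the original equation:
  m = 2: sqrt(64) = 8, while m + 6 = 8 — valid.
  m = -12: sqrt(36) = 6, while m + 6 = -6 — extraneous.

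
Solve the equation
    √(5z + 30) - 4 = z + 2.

Isolate the radical: √(5z + 30) = z + 6.
Square both sides: 5z + 30 = (z + 6)².
Expand and rearrange: z² + 7z + 6 = 0.
Solving gives z = -1 or z = -6.
Check each candidate in the original equation:
  z = -1: √(25) = 5, while z + 6 = 5 — valid.
  z = -6: √(0) = 0, while z + 6 = 0 — valid.

z = -6 or z = -1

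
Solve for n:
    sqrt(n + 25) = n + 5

n = 0

Square both sides: n + 25 = (n + 5)^2.
Expand and rearrange: n^2 + 9n = 0.
Solving gives n = 0 or n = -9.
Check each candidate in the original equation:
  n = 0: sqrt(25) = 5, while n + 5 = 5 — valid.
  n = -9: sqrt(16) = 4, while n + 5 = -4 — extraneous.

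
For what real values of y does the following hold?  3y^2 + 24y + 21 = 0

y = -7 or y = -1

Factor: 3(y + 7)(y + 1) = 0.
So y = -7 or y = -1.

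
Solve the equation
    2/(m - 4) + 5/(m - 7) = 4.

Multiply both sides by (m - 4)(m - 7):
2(m - 7) + 5(m - 4) = 4(m - 4)(m - 7).
Expand and collect terms: 4m² - 51m + 146 = 0.
By the quadratic formula, m = (51 ± √265) / 8, so m ≈ 8.4099 or m ≈ 4.3401.
Neither value makes a denominator zero (m ≠ 4, m ≠ 7), so both are valid.

m = 4.3401 or m = 8.4099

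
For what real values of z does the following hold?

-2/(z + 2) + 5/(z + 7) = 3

Multiply both sides by (z + 2)(z + 7):
-2(z + 7) + 5(z + 2) = 3(z + 2)(z + 7).
Expand and collect terms: 3z² + 24z + 46 = 0.
By the quadratic formula, z = (-24 ± √24) / 6, so z ≈ -3.1835 or z ≈ -4.8165.
Neither value makes a denominator zero (z ≠ -2, z ≠ -7), so both are valid.

z = -4.8165 or z = -3.1835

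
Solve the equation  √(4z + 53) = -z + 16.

z = 7

Square both sides: 4z + 53 = (-z + 16)².
Expand and rearrange: z² - 36z + 203 = 0.
Solving gives z = 29 or z = 7.
Check each candidate in the original equation:
  z = 29: √(169) = 13, while -z + 16 = -13 — extraneous.
  z = 7: √(81) = 9, while -z + 16 = 9 — valid.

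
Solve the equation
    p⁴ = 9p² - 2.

Let u = p². The equation becomes u² - 9u + 2 = 0.
By the quadratic formula, u = √(73)/2 + 9/2 or u = 9/2 - √(73)/2.
p² = √(73)/2 + 9/2 gives p = ±√(√(73)/2 + 9/2) ≈ ±2.9618.
p² = 9/2 - √(73)/2 gives p = ±√(9/2 - √(73)/2) ≈ ±0.4775.

p = -2.9618 or p = -0.4775 or p = 0.4775 or p = 2.9618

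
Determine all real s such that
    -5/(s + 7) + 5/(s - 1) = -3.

Multiply both sides by (s + 7)(s - 1):
-5(s - 1) + 5(s + 7) = -3(s + 7)(s - 1).
Expand and collect terms: -3s² - 18s - 19 = 0.
By the quadratic formula, s = (18 ± √96) / -6, so s ≈ -4.633 or s ≈ -1.367.
Neither value makes a denominator zero (s ≠ -7, s ≠ 1), so both are valid.

s = -4.633 or s = -1.367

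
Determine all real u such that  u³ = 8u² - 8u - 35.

u = -1.5414 or u = 4.5414 or u = 5

Rearrange: u³ - 8u² + 8u + 35 = 0.
Possible rational roots are divisors of 35. Testing u = 5 gives 0, so (u - 5) is a factor.
Divide: u³ - 8u² + 8u + 35 = (u - 5)(u² - 3u - 7).
Apply the quadratic formula to u² - 3u - 7 = 0: u = (3 ± √37)/2, i.e. u ≈ 4.5414 or u ≈ -1.5414.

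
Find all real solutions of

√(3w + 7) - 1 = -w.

w = -1

Isolate the radical: √(3w + 7) = -w + 1.
Square both sides: 3w + 7 = (-w + 1)².
Expand and rearrange: w² - 5w - 6 = 0.
Solving gives w = 6 or w = -1.
Check each candidate in the original equation:
  w = 6: √(25) = 5, while -w + 1 = -5 — extraneous.
  w = -1: √(4) = 2, while -w + 1 = 2 — valid.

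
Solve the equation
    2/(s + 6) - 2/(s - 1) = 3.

Multiply both sides by (s + 6)(s - 1):
2(s - 1) - 2(s + 6) = 3(s + 6)(s - 1).
Expand and collect terms: 3s^2 + 15s - 4 = 0.
By the quadratic formula, s = (-15 +/- sqrt(273)) / 6, so s ~= 0.2538 or s ~= -5.2538.
Neither value makes a denominator zero (s != -6, s != 1), so both are valid.

s = -5.2538 or s = 0.2538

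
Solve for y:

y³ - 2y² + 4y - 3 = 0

Possible rational roots are divisors of -3. Testing y = 1 gives 0, so (y - 1) is a factor.
Divide: y³ - 2y² + 4y - 3 = (y - 1)(y² - y + 3).
The quadratic y² - y + 3 has discriminant -11 < 0, so no further real roots.

y = 1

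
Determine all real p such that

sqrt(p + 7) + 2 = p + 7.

Isolate the radical: sqrt(p + 7) = p + 5.
Square both sides: p + 7 = (p + 5)^2.
Expand and rearrange: p^2 + 9p + 18 = 0.
Solving gives p = -3 or p = -6.
Check each candidate in the original equation:
  p = -3: sqrt(4) = 2, while p + 5 = 2 — valid.
  p = -6: sqrt(1) = 1, while p + 5 = -1 — extraneous.

p = -3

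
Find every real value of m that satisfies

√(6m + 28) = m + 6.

m = -4 or m = -2

Square both sides: 6m + 28 = (m + 6)².
Expand and rearrange: m² + 6m + 8 = 0.
Solving gives m = -2 or m = -4.
Check each candidate in the original equation:
  m = -2: √(16) = 4, while m + 6 = 4 — valid.
  m = -4: √(4) = 2, while m + 6 = 2 — valid.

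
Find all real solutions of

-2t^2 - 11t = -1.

Rearrange to standard form: -2t^2 - 11t + 1 = 0.
Discriminant: (-11)^2 - 4*(-2)*1 = 129.
Quadratic formula: t = (11 +/- sqrt(129)) / (-4).
So t = -sqrt(129)/4 - 11/4 ~= -5.5895 or t = -11/4 + sqrt(129)/4 ~= 0.0895.

t = -5.5895 or t = 0.0895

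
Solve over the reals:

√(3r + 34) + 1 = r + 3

r = 5

Isolate the radical: √(3r + 34) = r + 2.
Square both sides: 3r + 34 = (r + 2)².
Expand and rearrange: r² + r - 30 = 0.
Solving gives r = 5 or r = -6.
Check each candidate in the original equation:
  r = 5: √(49) = 7, while r + 2 = 7 — valid.
  r = -6: √(16) = 4, while r + 2 = -4 — extraneous.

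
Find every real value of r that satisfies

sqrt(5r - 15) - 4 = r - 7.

r = 3 or r = 8

Isolate the radical: sqrt(5r - 15) = r - 3.
Square both sides: 5r - 15 = (r - 3)^2.
Expand and rearrange: r^2 - 11r + 24 = 0.
Solving gives r = 8 or r = 3.
Check each candidate in the original equation:
  r = 8: sqrt(25) = 5, while r - 3 = 5 — valid.
  r = 3: sqrt(0) = 0, while r - 3 = 0 — valid.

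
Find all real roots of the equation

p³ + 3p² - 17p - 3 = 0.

Possible rational roots are divisors of -3. Testing p = 3 gives 0, so (p - 3) is a factor.
Divide: p³ + 3p² - 17p - 3 = (p - 3)(p² + 6p + 1).
Apply the quadratic formula to p² + 6p + 1 = 0: p = (-6 ± √32)/2, i.e. p ≈ -0.1716 or p ≈ -5.8284.

p = -5.8284 or p = -0.1716 or p = 3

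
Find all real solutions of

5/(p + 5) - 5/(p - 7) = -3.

Multiply both sides by (p + 5)(p - 7):
5(p - 7) - 5(p + 5) = -3(p + 5)(p - 7).
Expand and collect terms: -3p² + 6p + 165 = 0.
By the quadratic formula, p = (-6 ± √2016) / -6, so p ≈ -6.4833 or p ≈ 8.4833.
Neither value makes a denominator zero (p ≠ -5, p ≠ 7), so both are valid.

p = -6.4833 or p = 8.4833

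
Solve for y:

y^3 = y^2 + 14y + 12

Rearrange: y^3 - y^2 - 14y - 12 = 0.
Possible rational roots are divisors of -12. Testing y = -1 gives 0, so (y + 1) is a factor.
Divide: y^3 - y^2 - 14y - 12 = (y + 1)(y^2 - 2y - 12).
Apply the quadratic formula to y^2 - 2y - 12 = 0: y = (2 +/- sqrt(52))/2, i.e. y ~= 4.6056 or y ~= -2.6056.

y = -2.6056 or y = -1 or y = 4.6056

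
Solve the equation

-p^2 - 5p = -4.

Rearrange to standard form: -p^2 - 5p + 4 = 0.
Discriminant: (-5)^2 - 4*(-1)*4 = 41.
Quadratic formula: p = (5 +/- sqrt(41)) / (-2).
So p = -sqrt(41)/2 - 5/2 ~= -5.7016 or p = -5/2 + sqrt(41)/2 ~= 0.7016.

p = -5.7016 or p = 0.7016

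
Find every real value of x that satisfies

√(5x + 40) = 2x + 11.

x = -3

Square both sides: 5x + 40 = (2x + 11)².
Expand and rearrange: 4x² + 39x + 81 = 0.
Solving gives x = -3 or x = -6.75.
Check each candidate in the original equation:
  x = -3: √(25) = 5, while 2x + 11 = 5 — valid.
  x = -6.75: √(6.25) = 2.5, while 2x + 11 = -2.5 — extraneous.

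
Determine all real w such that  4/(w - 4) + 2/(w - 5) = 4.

w = 4.5 or w = 6

Multiply both sides by (w - 4)(w - 5):
4(w - 5) + 2(w - 4) = 4(w - 4)(w - 5).
Expand and collect terms: 4w² - 42w + 108 = 0.
Factor or apply the quadratic formula: w = 6 or w = 4.5.
Neither value makes a denominator zero (w ≠ 4, w ≠ 5), so both are valid.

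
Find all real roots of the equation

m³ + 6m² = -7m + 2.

Rearrange: m³ + 6m² + 7m - 2 = 0.
Possible rational roots are divisors of -2. Testing m = -2 gives 0, so (m + 2) is a factor.
Divide: m³ + 6m² + 7m - 2 = (m + 2)(m² + 4m - 1).
Apply the quadratic formula to m² + 4m - 1 = 0: m = (-4 ± √20)/2, i.e. m ≈ 0.2361 or m ≈ -4.2361.

m = -4.2361 or m = -2 or m = 0.2361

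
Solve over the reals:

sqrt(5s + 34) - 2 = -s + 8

s = 3

Isolate the radical: sqrt(5s + 34) = -s + 10.
Square both sides: 5s + 34 = (-s + 10)^2.
Expand and rearrange: s^2 - 25s + 66 = 0.
Solving gives s = 22 or s = 3.
Check each candidate in the original equation:
  s = 22: sqrt(144) = 12, while -s + 10 = -12 — extraneous.
  s = 3: sqrt(49) = 7, while -s + 10 = 7 — valid.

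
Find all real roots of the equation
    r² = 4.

Bring every term to one side: r² - 4 = 0.
Factor: (r - 2)(r + 2) = 0.
So r = 2 or r = -2.

r = -2 or r = 2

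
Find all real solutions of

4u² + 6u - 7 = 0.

u = -2.2707 or u = 0.7707

Discriminant: (6)² − 4·4·(-7) = 148.
Quadratic formula: u = (-6 ± √148) / 8.
So u = -3/4 + √(37)/4 ≈ 0.7707 or u = -√(37)/4 - 3/4 ≈ -2.2707.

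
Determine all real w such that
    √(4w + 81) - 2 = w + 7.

w = 0

Isolate the radical: √(4w + 81) = w + 9.
Square both sides: 4w + 81 = (w + 9)².
Expand and rearrange: w² + 14w = 0.
Solving gives w = 0 or w = -14.
Check each candidate in the original equation:
  w = 0: √(81) = 9, while w + 9 = 9 — valid.
  w = -14: √(25) = 5, while w + 9 = -5 — extraneous.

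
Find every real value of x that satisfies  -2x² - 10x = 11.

Rearrange to standard form: -2x² - 10x - 11 = 0.
Discriminant: (-10)² − 4·(-2)·(-11) = 12.
Quadratic formula: x = (10 ± √12) / (-4).
So x = -5/2 - √(3)/2 ≈ -3.366 or x = -5/2 + √(3)/2 ≈ -1.634.

x = -3.366 or x = -1.634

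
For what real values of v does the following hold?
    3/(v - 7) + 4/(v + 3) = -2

v = -5.2783 or v = 5.7783

Multiply both sides by (v - 7)(v + 3):
3(v + 3) + 4(v - 7) = -2(v - 7)(v + 3).
Expand and collect terms: -2v² + v + 61 = 0.
By the quadratic formula, v = (-1 ± √489) / -4, so v ≈ -5.2783 or v ≈ 5.7783.
Neither value makes a denominator zero (v ≠ 7, v ≠ -3), so both are valid.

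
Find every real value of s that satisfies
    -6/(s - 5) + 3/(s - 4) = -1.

s = 3.3542 or s = 8.6458

Multiply both sides by (s - 5)(s - 4):
-6(s - 4) + 3(s - 5) = -(s - 5)(s - 4).
Expand and collect terms: -s² + 12s - 29 = 0.
By the quadratic formula, s = (-12 ± √28) / -2, so s ≈ 3.3542 or s ≈ 8.6458.
Neither value makes a denominator zero (s ≠ 5, s ≠ 4), so both are valid.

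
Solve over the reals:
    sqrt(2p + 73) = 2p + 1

p = 4

Square both sides: 2p + 73 = (2p + 1)^2.
Expand and rearrange: 4p^2 + 2p - 72 = 0.
Solving gives p = 4 or p = -4.5.
Check each candidate in the original equation:
  p = 4: sqrt(81) = 9, while 2p + 1 = 9 — valid.
  p = -4.5: sqrt(64) = 8, while 2p + 1 = -8 — extraneous.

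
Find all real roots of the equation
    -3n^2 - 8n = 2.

n = -2.3874 or n = -0.2792

Rearrange to standard form: -3n^2 - 8n - 2 = 0.
Discriminant: (-8)^2 - 4*(-3)*(-2) = 40.
Quadratic formula: n = (8 +/- sqrt(40)) / (-6).
So n = -4/3 - sqrt(10)/3 ~= -2.3874 or n = -4/3 + sqrt(10)/3 ~= -0.2792.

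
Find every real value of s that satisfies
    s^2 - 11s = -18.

s = 2 or s = 9

Bring every term to one side: s^2 - 11s + 18 = 0.
Factor: (s - 2)(s - 9) = 0.
So s = 2 or s = 9.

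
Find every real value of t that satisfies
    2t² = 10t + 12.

Bring every term to one side: 2t² - 10t - 12 = 0.
Factor: 2(t + 1)(t - 6) = 0.
So t = -1 or t = 6.

t = -1 or t = 6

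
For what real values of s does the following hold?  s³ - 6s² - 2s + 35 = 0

Possible rational roots are divisors of 35. Testing s = 5 gives 0, so (s - 5) is a factor.
Divide: s³ - 6s² - 2s + 35 = (s - 5)(s² - s - 7).
Apply the quadratic formula to s² - s - 7 = 0: s = (1 ± √29)/2, i.e. s ≈ 3.1926 or s ≈ -2.1926.

s = -2.1926 or s = 3.1926 or s = 5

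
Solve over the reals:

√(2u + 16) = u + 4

u = 0

Square both sides: 2u + 16 = (u + 4)².
Expand and rearrange: u² + 6u = 0.
Solving gives u = 0 or u = -6.
Check each candidate in the original equation:
  u = 0: √(16) = 4, while u + 4 = 4 — valid.
  u = -6: √(4) = 2, while u + 4 = -2 — extraneous.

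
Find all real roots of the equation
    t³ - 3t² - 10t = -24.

Rearrange: t³ - 3t² - 10t + 24 = 0.
Possible rational roots are divisors of 24. Testing t = 4 gives 0, so (t - 4) is a factor.
Divide: t³ - 3t² - 10t + 24 = (t - 4)(t² + t - 6).
Factor the quadratic: t = 2 or t = -3.

t = -3 or t = 2 or t = 4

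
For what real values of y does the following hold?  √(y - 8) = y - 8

y = 8 or y = 9

Square both sides: y - 8 = (y - 8)².
Expand and rearrange: y² - 17y + 72 = 0.
Solving gives y = 9 or y = 8.
Check each candidate in the original equation:
  y = 9: √(1) = 1, while y - 8 = 1 — valid.
  y = 8: √(0) = 0, while y - 8 = 0 — valid.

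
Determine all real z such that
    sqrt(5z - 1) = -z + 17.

Square both sides: 5z - 1 = (-z + 17)^2.
Expand and rearrange: z^2 - 39z + 290 = 0.
Solving gives z = 29 or z = 10.
Check each candidate in the original equation:
  z = 29: sqrt(144) = 12, while -z + 17 = -12 — extraneous.
  z = 10: sqrt(49) = 7, while -z + 17 = 7 — valid.

z = 10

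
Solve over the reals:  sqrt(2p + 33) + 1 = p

p = 8

Isolate the radical: sqrt(2p + 33) = p - 1.
Square both sides: 2p + 33 = (p - 1)^2.
Expand and rearrange: p^2 - 4p - 32 = 0.
Solving gives p = 8 or p = -4.
Check each candidate in the original equation:
  p = 8: sqrt(49) = 7, while p - 1 = 7 — valid.
  p = -4: sqrt(25) = 5, while p - 1 = -5 — extraneous.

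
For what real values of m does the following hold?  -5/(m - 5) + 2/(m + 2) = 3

m = -1.0817 or m = 3.0817

Multiply both sides by (m - 5)(m + 2):
-5(m + 2) + 2(m - 5) = 3(m - 5)(m + 2).
Expand and collect terms: 3m² - 6m - 10 = 0.
By the quadratic formula, m = (6 ± √156) / 6, so m ≈ 3.0817 or m ≈ -1.0817.
Neither value makes a denominator zero (m ≠ 5, m ≠ -2), so both are valid.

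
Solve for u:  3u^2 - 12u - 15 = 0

Factor: 3(u - 5)(u + 1) = 0.
So u = 5 or u = -1.

u = -1 or u = 5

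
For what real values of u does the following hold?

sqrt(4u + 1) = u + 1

u = 0 or u = 2

Square both sides: 4u + 1 = (u + 1)^2.
Expand and rearrange: u^2 - 2u = 0.
Solving gives u = 2 or u = 0.
Check each candidate in the original equation:
  u = 2: sqrt(9) = 3, while u + 1 = 3 — valid.
  u = 0: sqrt(1) = 1, while u + 1 = 1 — valid.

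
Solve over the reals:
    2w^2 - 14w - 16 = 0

Factor: 2(w + 1)(w - 8) = 0.
So w = -1 or w = 8.

w = -1 or w = 8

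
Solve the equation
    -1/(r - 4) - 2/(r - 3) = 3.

r = 2.1835 or r = 3.8165

Multiply both sides by (r - 4)(r - 3):
-(r - 3) - 2(r - 4) = 3(r - 4)(r - 3).
Expand and collect terms: 3r² - 18r + 25 = 0.
By the quadratic formula, r = (18 ± √24) / 6, so r ≈ 3.8165 or r ≈ 2.1835.
Neither value makes a denominator zero (r ≠ 4, r ≠ 3), so both are valid.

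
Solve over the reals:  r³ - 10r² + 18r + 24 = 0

r = -0.873 or r = 4 or r = 6.873

Possible rational roots are divisors of 24. Testing r = 4 gives 0, so (r - 4) is a factor.
Divide: r³ - 10r² + 18r + 24 = (r - 4)(r² - 6r - 6).
Apply the quadratic formula to r² - 6r - 6 = 0: r = (6 ± √60)/2, i.e. r ≈ 6.873 or r ≈ -0.873.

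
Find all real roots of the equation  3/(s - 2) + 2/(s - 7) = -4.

Multiply both sides by (s - 2)(s - 7):
3(s - 7) + 2(s - 2) = -4(s - 2)(s - 7).
Expand and collect terms: -4s² + 31s - 31 = 0.
By the quadratic formula, s = (-31 ± √465) / -8, so s ≈ 1.1795 or s ≈ 6.5705.
Neither value makes a denominator zero (s ≠ 2, s ≠ 7), so both are valid.

s = 1.1795 or s = 6.5705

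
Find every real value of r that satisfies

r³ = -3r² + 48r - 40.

Rearrange: r³ + 3r² - 48r + 40 = 0.
Possible rational roots are divisors of 40. Testing r = 5 gives 0, so (r - 5) is a factor.
Divide: r³ + 3r² - 48r + 40 = (r - 5)(r² + 8r - 8).
Apply the quadratic formula to r² + 8r - 8 = 0: r = (-8 ± √96)/2, i.e. r ≈ 0.899 or r ≈ -8.899.

r = -8.899 or r = 0.899 or r = 5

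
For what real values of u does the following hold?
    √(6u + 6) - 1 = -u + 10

Isolate the radical: √(6u + 6) = -u + 11.
Square both sides: 6u + 6 = (-u + 11)².
Expand and rearrange: u² - 28u + 115 = 0.
Solving gives u = 23 or u = 5.
Check each candidate in the original equation:
  u = 23: √(144) = 12, while -u + 11 = -12 — extraneous.
  u = 5: √(36) = 6, while -u + 11 = 6 — valid.

u = 5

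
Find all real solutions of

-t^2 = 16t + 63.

t = -9 or t = -7

Bring every term to one side: -t^2 - 16t - 63 = 0.
Factor: -1(t + 7)(t + 9) = 0.
So t = -7 or t = -9.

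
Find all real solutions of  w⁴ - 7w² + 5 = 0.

w = -2.4885 or w = -0.8986 or w = 0.8986 or w = 2.4885

Let u = w². The equation becomes u² - 7u + 5 = 0.
By the quadratic formula, u = √(29)/2 + 7/2 or u = 7/2 - √(29)/2.
w² = √(29)/2 + 7/2 gives w = ±√(√(29)/2 + 7/2) ≈ ±2.4885.
w² = 7/2 - √(29)/2 gives w = ±√(7/2 - √(29)/2) ≈ ±0.8986.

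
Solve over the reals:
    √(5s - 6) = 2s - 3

s = 3

Square both sides: 5s - 6 = (2s - 3)².
Expand and rearrange: 4s² - 17s + 15 = 0.
Solving gives s = 3 or s = 1.25.
Check each candidate in the original equation:
  s = 3: √(9) = 3, while 2s - 3 = 3 — valid.
  s = 1.25: √(0.25) = 0.5, while 2s - 3 = -0.5 — extraneous.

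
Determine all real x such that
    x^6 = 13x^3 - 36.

Let u = x^3. The equation becomes u^2 - 13u + 36 = 0.
Factor: (u - 4)(u - 9) = 0, so u = 4 or u = 9.
x^3 = 4 gives x = (4)^(1/3) ~= 1.5874.
x^3 = 9 gives x = (9)^(1/3) ~= 2.0801.

x = 1.5874 or x = 2.0801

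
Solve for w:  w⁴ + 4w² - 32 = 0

w = -2 or w = 2

Let u = w². The equation becomes u² + 4u - 32 = 0.
Factor: (u - 4)(u + 8) = 0, so u = 4 or u = -8.
w² = 4 gives w = ±2.
w² = -8 < 0 has no real solution.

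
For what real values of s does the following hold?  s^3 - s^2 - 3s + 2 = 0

Possible rational roots are divisors of 2. Testing s = 2 gives 0, so (s - 2) is a factor.
Divide: s^3 - s^2 - 3s + 2 = (s - 2)(s^2 + s - 1).
Apply the quadratic formula to s^2 + s - 1 = 0: s = (-1 +/- sqrt(5))/2, i.e. s ~= 0.618 or s ~= -1.618.

s = -1.618 or s = 0.618 or s = 2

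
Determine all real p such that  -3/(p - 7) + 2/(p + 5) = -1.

Multiply both sides by (p - 7)(p + 5):
-3(p + 5) + 2(p - 7) = -(p - 7)(p + 5).
Expand and collect terms: -p² + 3p + 64 = 0.
By the quadratic formula, p = (-3 ± √265) / -2, so p ≈ -6.6394 or p ≈ 9.6394.
Neither value makes a denominator zero (p ≠ 7, p ≠ -5), so both are valid.

p = -6.6394 or p = 9.6394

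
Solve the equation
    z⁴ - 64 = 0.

Let u = z². The equation becomes u² - 64 = 0.
Factor: (u - 8)(u + 8) = 0, so u = 8 or u = -8.
z² = 8 gives z = ±2·√(2) ≈ ±2.8284.
z² = -8 < 0 has no real solution.

z = -2.8284 or z = 2.8284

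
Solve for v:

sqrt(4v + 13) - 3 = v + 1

Isolate the radical: sqrt(4v + 13) = v + 4.
Square both sides: 4v + 13 = (v + 4)^2.
Expand and rearrange: v^2 + 4v + 3 = 0.
Solving gives v = -1 or v = -3.
Check each candidate in the original equation:
  v = -1: sqrt(9) = 3, while v + 4 = 3 — valid.
  v = -3: sqrt(1) = 1, while v + 4 = 1 — valid.

v = -3 or v = -1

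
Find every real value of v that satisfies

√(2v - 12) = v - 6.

Square both sides: 2v - 12 = (v - 6)².
Expand and rearrange: v² - 14v + 48 = 0.
Solving gives v = 8 or v = 6.
Check each candidate in the original equation:
  v = 8: √(4) = 2, while v - 6 = 2 — valid.
  v = 6: √(0) = 0, while v - 6 = 0 — valid.

v = 6 or v = 8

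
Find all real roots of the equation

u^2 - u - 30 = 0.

Factor: (u - 6)(u + 5) = 0.
So u = 6 or u = -5.

u = -5 or u = 6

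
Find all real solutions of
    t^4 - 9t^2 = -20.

Let u = t^2. The equation becomes u^2 - 9u + 20 = 0.
Factor: (u - 4)(u - 5) = 0, so u = 4 or u = 5.
t^2 = 4 gives t = +/-2.
t^2 = 5 gives t = +/-sqrt(5) ~= +/-2.2361.

t = -2.2361 or t = -2 or t = 2 or t = 2.2361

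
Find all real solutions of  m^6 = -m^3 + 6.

m = -1.4422 or m = 1.2599

Let u = m^3. The equation becomes u^2 + u - 6 = 0.
Factor: (u - 2)(u + 3) = 0, so u = 2 or u = -3.
m^3 = 2 gives m = (2)^(1/3) ~= 1.2599.
m^3 = -3 gives m = -(3)^(1/3) ~= -1.4422.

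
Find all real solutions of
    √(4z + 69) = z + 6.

Square both sides: 4z + 69 = (z + 6)².
Expand and rearrange: z² + 8z - 33 = 0.
Solving gives z = 3 or z = -11.
Check each candidate in the original equation:
  z = 3: √(81) = 9, while z + 6 = 9 — valid.
  z = -11: √(25) = 5, while z + 6 = -5 — extraneous.

z = 3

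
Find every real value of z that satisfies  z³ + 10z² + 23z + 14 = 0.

z = -7 or z = -2 or z = -1

Possible rational roots are divisors of 14. Testing z = -2 gives 0, so (z + 2) is a factor.
Divide: z³ + 10z² + 23z + 14 = (z + 2)(z² + 8z + 7).
Factor the quadratic: z = -1 or z = -7.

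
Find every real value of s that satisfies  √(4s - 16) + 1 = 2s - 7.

Isolate the radical: √(4s - 16) = 2s - 8.
Square both sides: 4s - 16 = (2s - 8)².
Expand and rearrange: 4s² - 36s + 80 = 0.
Solving gives s = 5 or s = 4.
Check each candidate in the original equation:
  s = 5: √(4) = 2, while 2s - 8 = 2 — valid.
  s = 4: √(0) = 0, while 2s - 8 = 0 — valid.

s = 4 or s = 5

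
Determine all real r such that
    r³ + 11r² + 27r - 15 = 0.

r = -6.4641 or r = -5 or r = 0.4641

Possible rational roots are divisors of -15. Testing r = -5 gives 0, so (r + 5) is a factor.
Divide: r³ + 11r² + 27r - 15 = (r + 5)(r² + 6r - 3).
Apply the quadratic formula to r² + 6r - 3 = 0: r = (-6 ± √48)/2, i.e. r ≈ 0.4641 or r ≈ -6.4641.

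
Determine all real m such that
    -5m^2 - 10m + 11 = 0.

m = -2.7889 or m = 0.7889

Discriminant: (-10)^2 - 4*(-5)*11 = 320.
Quadratic formula: m = (10 +/- sqrt(320)) / (-10).
So m = -4*sqrt(5)/5 - 1 ~= -2.7889 or m = -1 + 4*sqrt(5)/5 ~= 0.7889.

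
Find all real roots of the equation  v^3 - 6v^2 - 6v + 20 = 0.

Possible rational roots are divisors of 20. Testing v = -2 gives 0, so (v + 2) is a factor.
Divide: v^3 - 6v^2 - 6v + 20 = (v + 2)(v^2 - 8v + 10).
Apply the quadratic formula to v^2 - 8v + 10 = 0: v = (8 +/- sqrt(24))/2, i.e. v ~= 6.4495 or v ~= 1.5505.

v = -2 or v = 1.5505 or v = 6.4495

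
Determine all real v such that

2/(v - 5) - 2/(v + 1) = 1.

v = -2.5826 or v = 6.5826

Multiply both sides by (v - 5)(v + 1):
2(v + 1) - 2(v - 5) = (v - 5)(v + 1).
Expand and collect terms: v^2 - 4v - 17 = 0.
By the quadratic formula, v = (4 +/- sqrt(84)) / 2, so v ~= 6.5826 or v ~= -2.5826.
Neither value makes a denominator zero (v != 5, v != -1), so both are valid.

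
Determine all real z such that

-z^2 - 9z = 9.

Rearrange to standard form: -z^2 - 9z - 9 = 0.
Discriminant: (-9)^2 - 4*(-1)*(-9) = 45.
Quadratic formula: z = (9 +/- sqrt(45)) / (-2).
So z = -9/2 - 3*sqrt(5)/2 ~= -7.8541 or z = -9/2 + 3*sqrt(5)/2 ~= -1.1459.

z = -7.8541 or z = -1.1459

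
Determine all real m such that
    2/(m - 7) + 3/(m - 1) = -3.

Multiply both sides by (m - 7)(m - 1):
2(m - 1) + 3(m - 7) = -3(m - 7)(m - 1).
Expand and collect terms: -3m^2 + 19m + 2 = 0.
By the quadratic formula, m = (-19 +/- sqrt(385)) / -6, so m ~= -0.1036 or m ~= 6.4369.
Neither value makes a denominator zero (m != 7, m != 1), so both are valid.

m = -0.1036 or m = 6.4369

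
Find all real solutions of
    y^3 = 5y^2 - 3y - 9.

y = -1 or y = 3

Rearrange: y^3 - 5y^2 + 3y + 9 = 0.
Possible rational roots are divisors of 9. Testing y = -1 gives 0, so (y + 1) is a factor.
Divide: y^3 - 5y^2 + 3y + 9 = (y + 1)(y^2 - 6y + 9).
The quadratic has the repeated root y = 3.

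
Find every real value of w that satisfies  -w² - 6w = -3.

Rearrange to standard form: -w² - 6w + 3 = 0.
Discriminant: (-6)² − 4·(-1)·3 = 48.
Quadratic formula: w = (6 ± √48) / (-2).
So w = -2·√(3) - 3 ≈ -6.4641 or w = -3 + 2·√(3) ≈ 0.4641.

w = -6.4641 or w = 0.4641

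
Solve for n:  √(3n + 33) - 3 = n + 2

n = 1

Isolate the radical: √(3n + 33) = n + 5.
Square both sides: 3n + 33 = (n + 5)².
Expand and rearrange: n² + 7n - 8 = 0.
Solving gives n = 1 or n = -8.
Check each candidate in the original equation:
  n = 1: √(36) = 6, while n + 5 = 6 — valid.
  n = -8: √(9) = 3, while n + 5 = -3 — extraneous.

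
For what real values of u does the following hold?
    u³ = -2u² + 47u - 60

u = -8.4244 or u = 1.4244 or u = 5

Rearrange: u³ + 2u² - 47u + 60 = 0.
Possible rational roots are divisors of 60. Testing u = 5 gives 0, so (u - 5) is a factor.
Divide: u³ + 2u² - 47u + 60 = (u - 5)(u² + 7u - 12).
Apply the quadratic formula to u² + 7u - 12 = 0: u = (-7 ± √97)/2, i.e. u ≈ 1.4244 or u ≈ -8.4244.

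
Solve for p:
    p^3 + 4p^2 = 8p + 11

Rearrange: p^3 + 4p^2 - 8p - 11 = 0.
Possible rational roots are divisors of -11. Testing p = -1 gives 0, so (p + 1) is a factor.
Divide: p^3 + 4p^2 - 8p - 11 = (p + 1)(p^2 + 3p - 11).
Apply the quadratic formula to p^2 + 3p - 11 = 0: p = (-3 +/- sqrt(53))/2, i.e. p ~= 2.1401 or p ~= -5.1401.

p = -5.1401 or p = -1 or p = 2.1401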